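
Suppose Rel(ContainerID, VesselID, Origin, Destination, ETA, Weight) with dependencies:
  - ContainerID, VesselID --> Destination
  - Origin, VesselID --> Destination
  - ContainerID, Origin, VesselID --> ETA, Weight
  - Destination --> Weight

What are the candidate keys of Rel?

Attributes never on any right-hand side: {ContainerID, Origin, VesselID} — every candidate key must contain all of them.
{ContainerID, Origin, VesselID}⁺ = {ContainerID, Destination, ETA, Origin, VesselID, Weight} — all of the relation — so {ContainerID, Origin, VesselID} is a candidate key.
No other minimal set has full closure, so this is the only candidate key.

{ContainerID, Origin, VesselID}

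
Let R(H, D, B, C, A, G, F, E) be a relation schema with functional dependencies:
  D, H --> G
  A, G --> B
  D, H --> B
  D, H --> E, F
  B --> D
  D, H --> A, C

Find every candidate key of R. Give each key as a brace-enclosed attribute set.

Attributes never on any right-hand side: {H} — every candidate key must contain it.
{B, H}⁺ = {A, B, C, D, E, F, G, H}, which is every attribute, so {B, H} is a candidate key.
{D, H}⁺ = {A, B, C, D, E, F, G, H}, which is every attribute, so {D, H} is a candidate key.
{A, G, H}⁺ = {A, B, C, D, E, F, G, H}, which is every attribute, so {A, G, H} is a candidate key.
No proper subset of any of these is a key, and no other minimal superkey exists.

{A, G, H}, {B, H}, {D, H}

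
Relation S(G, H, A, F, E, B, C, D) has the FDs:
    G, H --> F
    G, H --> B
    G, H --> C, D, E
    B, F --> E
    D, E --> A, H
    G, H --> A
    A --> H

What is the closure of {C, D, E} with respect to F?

{A, C, D, E, H}

Start with {C, D, E}.
D, E --> A, H applies; add {A, H} → now {A, C, D, E, H}.
No further FD applies.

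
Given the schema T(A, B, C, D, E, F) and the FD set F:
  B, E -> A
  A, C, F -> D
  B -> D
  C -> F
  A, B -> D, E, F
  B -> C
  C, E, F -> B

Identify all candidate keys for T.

Closure of {A, B} is {A, B, C, D, E, F}, the whole schema; {A, B} is a candidate key.
Closure of {B, E} is {A, B, C, D, E, F}, the whole schema; {B, E} is a candidate key.
Closure of {C, E} is {A, B, C, D, E, F}, the whole schema; {C, E} is a candidate key.
These are minimal and exhaustive — every other superkey contains one of them.

{A, B}, {B, E}, {C, E}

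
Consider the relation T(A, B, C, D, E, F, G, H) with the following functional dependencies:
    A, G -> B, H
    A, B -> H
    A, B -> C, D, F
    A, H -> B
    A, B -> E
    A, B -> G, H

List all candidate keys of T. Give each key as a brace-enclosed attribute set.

{A, B}, {A, G}, {A, H}

Attributes never on any right-hand side: {A} — every candidate key must contain it.
{A, B} is a candidate key since {A, B}⁺ = {A, B, C, D, E, F, G, H} covers every attribute.
{A, G} is a candidate key since {A, G}⁺ = {A, B, C, D, E, F, G, H} covers every attribute.
{A, H} is a candidate key since {A, H}⁺ = {A, B, C, D, E, F, G, H} covers every attribute.
No proper subset of any of these is a key, and no other minimal superkey exists.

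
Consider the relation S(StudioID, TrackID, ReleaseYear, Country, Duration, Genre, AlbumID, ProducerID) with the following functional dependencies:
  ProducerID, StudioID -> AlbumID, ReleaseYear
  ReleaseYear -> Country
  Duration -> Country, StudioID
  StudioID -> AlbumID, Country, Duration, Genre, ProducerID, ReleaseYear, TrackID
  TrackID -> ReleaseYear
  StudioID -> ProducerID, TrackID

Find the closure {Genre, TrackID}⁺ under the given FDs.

Start with {Genre, TrackID}.
TrackID -> ReleaseYear applies; add {ReleaseYear} → now {Genre, ReleaseYear, TrackID}.
ReleaseYear -> Country applies; add {Country} → now {Country, Genre, ReleaseYear, TrackID}.
No further FD applies.

{Country, Genre, ReleaseYear, TrackID}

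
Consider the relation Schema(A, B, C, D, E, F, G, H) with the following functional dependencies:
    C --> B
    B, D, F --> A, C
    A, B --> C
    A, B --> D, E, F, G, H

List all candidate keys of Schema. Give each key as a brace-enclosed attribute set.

{A, B} is a candidate key since {A, B}⁺ = {A, B, C, D, E, F, G, H} covers every attribute.
{A, C} is a candidate key since {A, C}⁺ = {A, B, C, D, E, F, G, H} covers every attribute.
{B, D, F} is a candidate key since {B, D, F}⁺ = {A, B, C, D, E, F, G, H} covers every attribute.
{C, D, F} is a candidate key since {C, D, F}⁺ = {A, B, C, D, E, F, G, H} covers every attribute.
No proper subset of any of these is a key, and no other minimal superkey exists.

{A, B}, {A, C}, {B, D, F}, {C, D, F}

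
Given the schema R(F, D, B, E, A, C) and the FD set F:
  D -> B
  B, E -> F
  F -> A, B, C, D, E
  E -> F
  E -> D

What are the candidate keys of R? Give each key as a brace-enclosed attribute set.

{E}⁺ = {A, B, C, D, E, F} — all of the relation — so {E} is a candidate key.
{F}⁺ = {A, B, C, D, E, F} — all of the relation — so {F} is a candidate key.
Any other superkey properly contains one of these, so there are no further candidate keys.

{E}, {F}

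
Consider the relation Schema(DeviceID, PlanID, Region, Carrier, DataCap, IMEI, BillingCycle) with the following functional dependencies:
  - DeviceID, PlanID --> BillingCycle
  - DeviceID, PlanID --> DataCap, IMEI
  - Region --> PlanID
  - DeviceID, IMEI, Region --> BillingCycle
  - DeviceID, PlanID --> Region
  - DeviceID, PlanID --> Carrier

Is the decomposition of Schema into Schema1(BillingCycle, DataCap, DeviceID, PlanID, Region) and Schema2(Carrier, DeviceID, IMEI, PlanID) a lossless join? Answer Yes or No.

Yes

The shared attributes are {DeviceID, PlanID} and {DeviceID, PlanID}⁺ = {BillingCycle, Carrier, DataCap, DeviceID, IMEI, PlanID, Region}.
Since Schema1 ⊆ {BillingCycle, Carrier, DataCap, DeviceID, IMEI, PlanID, Region}, the intersection is a superkey of Schema1; the decomposition is lossless.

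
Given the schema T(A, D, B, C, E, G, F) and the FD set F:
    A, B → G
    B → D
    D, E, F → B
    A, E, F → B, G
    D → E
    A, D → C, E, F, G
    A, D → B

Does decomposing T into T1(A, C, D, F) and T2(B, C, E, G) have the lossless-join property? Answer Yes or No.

No

T1 ∩ T2 = {C}; its closure under F is {C}.
T1 ⊄ {C} and T2 ⊄ {C}, so the split is lossy.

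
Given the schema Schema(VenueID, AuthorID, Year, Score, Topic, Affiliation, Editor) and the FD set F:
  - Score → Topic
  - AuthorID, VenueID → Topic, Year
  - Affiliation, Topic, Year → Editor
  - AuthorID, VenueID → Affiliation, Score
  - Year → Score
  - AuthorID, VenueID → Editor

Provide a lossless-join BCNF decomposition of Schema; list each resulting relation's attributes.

Candidate key of the original relation: {AuthorID, VenueID}.
{Affiliation, AuthorID, Editor, Score, Topic, VenueID, Year}: {Score} determines {Score, Topic} here but is not a superkey — split on Score → Topic, giving {Score, Topic} and {Affiliation, AuthorID, Editor, Score, VenueID, Year}.
{Score, Topic}: every determinant is a superkey — BCNF.
{Affiliation, AuthorID, Editor, Score, VenueID, Year}: {Year} determines {Score, Year} here but is not a superkey — split on Year → Score, giving {Score, Year} and {Affiliation, AuthorID, Editor, VenueID, Year}.
{Score, Year}: every determinant is a superkey — BCNF.
{Affiliation, AuthorID, Editor, VenueID, Year}: {Affiliation, Year} determines {Affiliation, Editor, Year} here but is not a superkey — split on Affiliation, Year → Editor, giving {Affiliation, Editor, Year} and {Affiliation, AuthorID, VenueID, Year}.
{Affiliation, Editor, Year}: every determinant is a superkey — BCNF.
{Affiliation, AuthorID, VenueID, Year}: every determinant is a superkey — BCNF.

{Affiliation, AuthorID, VenueID, Year}; {Affiliation, Editor, Year}; {Score, Topic}; {Score, Year}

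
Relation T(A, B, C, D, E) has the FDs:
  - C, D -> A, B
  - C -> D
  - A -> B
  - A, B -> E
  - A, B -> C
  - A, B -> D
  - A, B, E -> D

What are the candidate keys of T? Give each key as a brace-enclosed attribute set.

{A}, {C}

{A} is a candidate key since {A}⁺ = {A, B, C, D, E} covers every attribute.
{C} is a candidate key since {C}⁺ = {A, B, C, D, E} covers every attribute.
No proper subset of any of these is a key, and no other minimal superkey exists.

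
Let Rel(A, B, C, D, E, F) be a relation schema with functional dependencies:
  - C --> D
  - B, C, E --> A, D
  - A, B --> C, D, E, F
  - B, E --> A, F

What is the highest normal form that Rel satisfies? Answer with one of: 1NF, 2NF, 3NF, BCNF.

2NF

Candidate keys: {A, B}, {B, E}. Prime attributes: {A, B, E}.
For C --> D we have {C}⁺ = {C, D}; {C} is not a superkey, so BCNF fails.
C --> D determines the non-prime attribute {D} from a non-superkey — 3NF is violated.
Checking every proper subset of each key, none determines a non-prime attribute — 2NF is satisfied.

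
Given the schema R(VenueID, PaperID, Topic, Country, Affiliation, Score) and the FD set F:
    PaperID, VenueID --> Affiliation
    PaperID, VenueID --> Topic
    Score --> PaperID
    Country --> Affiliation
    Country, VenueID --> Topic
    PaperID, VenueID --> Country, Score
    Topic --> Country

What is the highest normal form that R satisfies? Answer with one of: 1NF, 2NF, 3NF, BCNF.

Candidate keys: {PaperID, VenueID}, {Score, VenueID}. Prime attributes: {PaperID, Score, VenueID}.
Score --> PaperID breaks BCNF: {Score}⁺ = {PaperID, Score}, so {Score} is not a superkey.
Country --> Affiliation has non-prime {Affiliation} on the right and a non-superkey on the left, so 3NF fails.
Checking every proper subset of each key, none determines a non-prime attribute — 2NF is satisfied.

2NF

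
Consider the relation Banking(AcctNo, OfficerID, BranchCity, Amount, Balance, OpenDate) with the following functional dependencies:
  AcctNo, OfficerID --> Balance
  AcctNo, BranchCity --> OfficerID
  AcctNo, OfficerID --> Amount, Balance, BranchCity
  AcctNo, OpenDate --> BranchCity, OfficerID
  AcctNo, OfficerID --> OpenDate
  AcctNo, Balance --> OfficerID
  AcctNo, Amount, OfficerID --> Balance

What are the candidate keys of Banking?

{AcctNo, Balance}, {AcctNo, BranchCity}, {AcctNo, OfficerID}, {AcctNo, OpenDate}

Attributes never on any right-hand side: {AcctNo} — every candidate key must contain it.
Closure of {AcctNo, Balance} is {AcctNo, Amount, Balance, BranchCity, OfficerID, OpenDate}, the whole schema; {AcctNo, Balance} is a candidate key.
Closure of {AcctNo, BranchCity} is {AcctNo, Amount, Balance, BranchCity, OfficerID, OpenDate}, the whole schema; {AcctNo, BranchCity} is a candidate key.
Closure of {AcctNo, OfficerID} is {AcctNo, Amount, Balance, BranchCity, OfficerID, OpenDate}, the whole schema; {AcctNo, OfficerID} is a candidate key.
Closure of {AcctNo, OpenDate} is {AcctNo, Amount, Balance, BranchCity, OfficerID, OpenDate}, the whole schema; {AcctNo, OpenDate} is a candidate key.
Any other superkey properly contains one of these, so there are no further candidate keys.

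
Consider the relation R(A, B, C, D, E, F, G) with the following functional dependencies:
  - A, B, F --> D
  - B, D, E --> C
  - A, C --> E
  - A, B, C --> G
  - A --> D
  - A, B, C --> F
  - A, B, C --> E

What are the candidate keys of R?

{A, B} never appear on the right of any FD, so every key must include all of them.
{A, B, C} is a candidate key since {A, B, C}⁺ = {A, B, C, D, E, F, G} covers every attribute.
{A, B, E} is a candidate key since {A, B, E}⁺ = {A, B, C, D, E, F, G} covers every attribute.
Any other superkey properly contains one of these, so there are no further candidate keys.

{A, B, C}, {A, B, E}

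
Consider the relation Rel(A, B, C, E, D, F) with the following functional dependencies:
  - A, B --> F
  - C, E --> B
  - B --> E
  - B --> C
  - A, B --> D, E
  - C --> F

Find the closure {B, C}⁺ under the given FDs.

{B, C, E, F}

Start with {B, C}.
B --> E applies; add {E} → now {B, C, E}.
C --> F applies; add {F} → now {B, C, E, F}.
No further FD applies.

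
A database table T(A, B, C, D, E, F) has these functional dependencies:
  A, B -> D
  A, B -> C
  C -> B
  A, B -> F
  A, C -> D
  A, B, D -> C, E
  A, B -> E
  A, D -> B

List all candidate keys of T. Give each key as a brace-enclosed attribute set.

{A, B}, {A, C}, {A, D}

No FD produces {A}, so it must be in every candidate key.
{A, B}⁺ = {A, B, C, D, E, F} — all of the relation — so {A, B} is a candidate key.
{A, C}⁺ = {A, B, C, D, E, F} — all of the relation — so {A, C} is a candidate key.
{A, D}⁺ = {A, B, C, D, E, F} — all of the relation — so {A, D} is a candidate key.
No proper subset of any of these is a key, and no other minimal superkey exists.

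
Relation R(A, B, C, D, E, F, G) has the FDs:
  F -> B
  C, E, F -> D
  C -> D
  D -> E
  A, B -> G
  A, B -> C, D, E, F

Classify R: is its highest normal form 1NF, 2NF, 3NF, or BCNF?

Candidate keys: {A, B}, {A, F}. Prime attributes: {A, B, F}.
F -> B breaks BCNF: {F}⁺ = {B, F}, so {F} is not a superkey.
C, E, F -> D has non-prime {D} on the right and a non-superkey on the left, so 3NF fails.
No proper subset of a key has a non-prime attribute in its closure, so there is no partial dependency; 2NF holds.

2NF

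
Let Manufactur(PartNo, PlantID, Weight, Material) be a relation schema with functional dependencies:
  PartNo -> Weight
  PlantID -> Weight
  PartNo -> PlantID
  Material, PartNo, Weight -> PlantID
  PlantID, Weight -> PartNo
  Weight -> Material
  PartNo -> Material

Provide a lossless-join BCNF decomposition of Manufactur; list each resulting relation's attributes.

Candidate keys of the original relation: {PartNo}, {PlantID}.
Within {Material, PartNo, PlantID, Weight}: {Weight}⁺ ∩ {Material, PartNo, PlantID, Weight} = {Material, Weight}, not the whole set, so Weight -> Material violates BCNF; decompose into {Material, Weight} and {PartNo, PlantID, Weight}.
{Material, Weight} has no BCNF violation.
{PartNo, PlantID, Weight} has no BCNF violation.

{Material, Weight}; {PartNo, PlantID, Weight}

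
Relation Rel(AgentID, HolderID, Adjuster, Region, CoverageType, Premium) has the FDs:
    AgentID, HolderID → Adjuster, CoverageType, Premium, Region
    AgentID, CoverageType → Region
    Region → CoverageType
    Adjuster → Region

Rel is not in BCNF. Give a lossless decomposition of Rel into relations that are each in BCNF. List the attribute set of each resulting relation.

Candidate key of the original relation: {AgentID, HolderID}.
{Adjuster, AgentID, CoverageType, HolderID, Premium, Region}: {AgentID, CoverageType} determines {AgentID, CoverageType, Region} here but is not a superkey — split on AgentID, CoverageType → Region, giving {AgentID, CoverageType, Region} and {Adjuster, AgentID, CoverageType, HolderID, Premium}.
{AgentID, CoverageType, Region}: {Region} determines {CoverageType, Region} here but is not a superkey — split on Region → CoverageType, giving {CoverageType, Region} and {AgentID, Region}.
{CoverageType, Region} has no BCNF violation.
{AgentID, Region} has no BCNF violation.
{Adjuster, AgentID, CoverageType, HolderID, Premium}: {Adjuster} determines {Adjuster, CoverageType} here but is not a superkey — split on Adjuster → CoverageType, giving {Adjuster, CoverageType} and {Adjuster, AgentID, HolderID, Premium}.
{Adjuster, CoverageType} has no BCNF violation.
{Adjuster, AgentID, HolderID, Premium} has no BCNF violation.

{Adjuster, AgentID, HolderID, Premium}; {Adjuster, CoverageType}; {AgentID, Region}; {CoverageType, Region}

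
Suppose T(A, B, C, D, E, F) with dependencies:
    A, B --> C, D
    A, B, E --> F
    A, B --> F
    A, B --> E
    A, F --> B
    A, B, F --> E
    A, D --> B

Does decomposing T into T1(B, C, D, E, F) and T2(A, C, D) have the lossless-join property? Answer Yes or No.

No

T1 ∩ T2 = {C, D}; its closure under F is {C, D}.
Neither T1 nor T2 is contained in that closure, so the decomposition is lossy.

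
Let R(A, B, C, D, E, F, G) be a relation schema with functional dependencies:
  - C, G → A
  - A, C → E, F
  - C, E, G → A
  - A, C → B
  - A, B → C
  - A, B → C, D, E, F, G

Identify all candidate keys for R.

{A, B}, {A, C}, {C, G}

{A, B}⁺ = {A, B, C, D, E, F, G} — all of the relation — so {A, B} is a candidate key.
{A, C}⁺ = {A, B, C, D, E, F, G} — all of the relation — so {A, C} is a candidate key.
{C, G}⁺ = {A, B, C, D, E, F, G} — all of the relation — so {C, G} is a candidate key.
No proper subset of any of these is a key, and no other minimal superkey exists.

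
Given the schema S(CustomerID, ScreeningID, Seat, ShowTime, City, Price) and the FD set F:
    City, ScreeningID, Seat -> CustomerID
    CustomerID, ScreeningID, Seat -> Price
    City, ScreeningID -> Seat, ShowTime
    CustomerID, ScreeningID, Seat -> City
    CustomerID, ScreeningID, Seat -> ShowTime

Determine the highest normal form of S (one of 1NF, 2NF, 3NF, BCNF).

Candidate keys: {City, ScreeningID}, {CustomerID, ScreeningID, Seat}. Prime attributes: {City, CustomerID, ScreeningID, Seat}.
Each dependency's left side is a superkey — BCNF holds.

BCNF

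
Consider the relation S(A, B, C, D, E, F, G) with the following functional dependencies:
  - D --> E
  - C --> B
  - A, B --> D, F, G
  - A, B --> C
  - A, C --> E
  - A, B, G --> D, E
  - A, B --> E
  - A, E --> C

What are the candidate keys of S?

{A, B}, {A, C}, {A, D}, {A, E}

Attributes never on any right-hand side: {A} — every candidate key must contain it.
{A, B} is a candidate key since {A, B}⁺ = {A, B, C, D, E, F, G} covers every attribute.
{A, C} is a candidate key since {A, C}⁺ = {A, B, C, D, E, F, G} covers every attribute.
{A, D} is a candidate key since {A, D}⁺ = {A, B, C, D, E, F, G} covers every attribute.
{A, E} is a candidate key since {A, E}⁺ = {A, B, C, D, E, F, G} covers every attribute.
Any other superkey properly contains one of these, so there are no further candidate keys.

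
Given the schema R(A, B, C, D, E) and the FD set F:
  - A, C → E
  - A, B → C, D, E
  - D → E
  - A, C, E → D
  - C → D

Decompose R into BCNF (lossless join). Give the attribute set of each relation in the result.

{A, B, C}; {C, D}; {D, E}

Candidate key of the original relation: {A, B}.
Within {A, B, C, D, E}: {A, C}⁺ ∩ {A, B, C, D, E} = {A, C, D, E}, not the whole set, so A, C → D, E violates BCNF; decompose into {A, C, D, E} and {A, B, C}.
Within {A, C, D, E}: {D}⁺ ∩ {A, C, D, E} = {D, E}, not the whole set, so D → E violates BCNF; decompose into {D, E} and {A, C, D}.
{D, E} is in BCNF.
Within {A, C, D}: {C}⁺ ∩ {A, C, D} = {C, D}, not the whole set, so C → D violates BCNF; decompose into {C, D} and {A, C}.
{C, D} is in BCNF.
{A, C} is in BCNF.
{A, B, C} is in BCNF.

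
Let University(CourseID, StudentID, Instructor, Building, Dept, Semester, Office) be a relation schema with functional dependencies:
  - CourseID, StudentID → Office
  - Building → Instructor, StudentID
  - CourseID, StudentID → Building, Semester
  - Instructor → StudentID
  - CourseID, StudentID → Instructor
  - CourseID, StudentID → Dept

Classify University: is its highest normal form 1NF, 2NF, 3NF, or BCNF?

Candidate keys: {Building, CourseID}, {CourseID, Instructor}, {CourseID, StudentID}. Prime attributes: {Building, CourseID, Instructor, StudentID}.
Building → Instructor, StudentID breaks BCNF: {Building}⁺ = {Building, Instructor, StudentID}, so {Building} is not a superkey.
But every attribute on its right side ({Instructor, StudentID}) is prime, and the same holds for every other non-superkey FD, so 3NF still holds.

3NF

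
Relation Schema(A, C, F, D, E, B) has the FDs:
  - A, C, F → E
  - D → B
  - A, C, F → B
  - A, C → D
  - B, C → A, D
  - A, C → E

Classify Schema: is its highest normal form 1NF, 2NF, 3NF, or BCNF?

1NF

Candidate keys: {A, C, F}, {B, C, F}, {C, D, F}. Prime attributes: {A, B, C, D, F}.
D → B breaks BCNF: {D}⁺ = {B, D}, so {D} is not a superkey.
Because {E} is non-prime and the left side of A, C → E is not a superkey, the relation is not in 3NF.
{A, C} is a proper subset of the key {A, C, F}, and {A, C}⁺ contains the non-prime attribute {E} — a partial dependency, so 2NF is violated.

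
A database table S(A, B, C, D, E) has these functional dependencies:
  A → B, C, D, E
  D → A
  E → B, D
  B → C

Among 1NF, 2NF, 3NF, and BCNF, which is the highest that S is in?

Candidate keys: {A}, {D}, {E}. Prime attributes: {A, D, E}.
For B → C we have {B}⁺ = {B, C}; {B} is not a superkey, so BCNF fails.
B → C has non-prime {C} on the right and a non-superkey on the left, so 3NF fails.
With only single-attribute keys there can be no partial dependency, so 2NF holds.

2NF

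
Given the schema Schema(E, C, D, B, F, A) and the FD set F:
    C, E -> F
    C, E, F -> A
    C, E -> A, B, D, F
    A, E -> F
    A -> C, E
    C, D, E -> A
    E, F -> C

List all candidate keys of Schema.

{A}⁺ = {A, B, C, D, E, F} — all of the relation — so {A} is a candidate key.
{C, E}⁺ = {A, B, C, D, E, F} — all of the relation — so {C, E} is a candidate key.
{E, F}⁺ = {A, B, C, D, E, F} — all of the relation — so {E, F} is a candidate key.
Any other superkey properly contains one of these, so there are no further candidate keys.

{A}, {C, E}, {E, F}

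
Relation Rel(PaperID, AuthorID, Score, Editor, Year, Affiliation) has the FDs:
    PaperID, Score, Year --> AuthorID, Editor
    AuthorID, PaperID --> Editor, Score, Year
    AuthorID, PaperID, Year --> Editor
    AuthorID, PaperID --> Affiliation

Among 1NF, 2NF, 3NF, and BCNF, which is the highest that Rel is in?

Candidate keys: {AuthorID, PaperID}, {PaperID, Score, Year}. Prime attributes: {AuthorID, PaperID, Score, Year}.
The left-hand side of every FD is a superkey, so BCNF is satisfied.

BCNF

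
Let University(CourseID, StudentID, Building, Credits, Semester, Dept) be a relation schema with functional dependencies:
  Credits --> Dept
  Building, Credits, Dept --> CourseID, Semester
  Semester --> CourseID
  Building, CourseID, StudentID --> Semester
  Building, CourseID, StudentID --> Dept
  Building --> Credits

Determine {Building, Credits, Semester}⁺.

{Building, CourseID, Credits, Dept, Semester}

Start with {Building, Credits, Semester}.
Credits --> Dept applies; add {Dept} → now {Building, Credits, Dept, Semester}.
Building, Credits, Dept --> CourseID, Semester applies; add {CourseID} → now {Building, CourseID, Credits, Dept, Semester}.
No further FD applies.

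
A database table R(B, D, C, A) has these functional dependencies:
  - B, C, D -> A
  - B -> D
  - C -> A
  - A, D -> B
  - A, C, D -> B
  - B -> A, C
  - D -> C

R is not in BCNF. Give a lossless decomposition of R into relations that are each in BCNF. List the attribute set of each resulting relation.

{A, C}; {B, C, D}

Candidate keys of the original relation: {B}, {D}.
In {A, B, C, D}, {C} is not a superkey ({C}⁺ restricted to this set is {A, C}), so split on C -> A into {A, C} and {B, C, D}.
{A, C} is in BCNF.
{B, C, D} is in BCNF.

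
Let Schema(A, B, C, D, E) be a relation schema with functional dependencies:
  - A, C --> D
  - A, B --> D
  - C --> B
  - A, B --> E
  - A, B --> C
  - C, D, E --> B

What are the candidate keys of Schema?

{A} never appears on the right of any FD, so every key must include it.
{A, B}⁺ = {A, B, C, D, E} — all of the relation — so {A, B} is a candidate key.
{A, C}⁺ = {A, B, C, D, E} — all of the relation — so {A, C} is a candidate key.
No proper subset of any of these is a key, and no other minimal superkey exists.

{A, B}, {A, C}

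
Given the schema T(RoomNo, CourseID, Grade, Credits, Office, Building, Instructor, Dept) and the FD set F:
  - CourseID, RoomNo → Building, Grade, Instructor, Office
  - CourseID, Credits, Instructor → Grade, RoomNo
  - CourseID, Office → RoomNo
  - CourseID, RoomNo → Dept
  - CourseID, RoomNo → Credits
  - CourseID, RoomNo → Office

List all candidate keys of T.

{CourseID, Credits, Instructor}, {CourseID, Office}, {CourseID, RoomNo}

Attributes never on any right-hand side: {CourseID} — every candidate key must contain it.
Closure of {CourseID, Office} is {Building, CourseID, Credits, Dept, Grade, Instructor, Office, RoomNo}, the whole schema; {CourseID, Office} is a candidate key.
Closure of {CourseID, RoomNo} is {Building, CourseID, Credits, Dept, Grade, Instructor, Office, RoomNo}, the whole schema; {CourseID, RoomNo} is a candidate key.
Closure of {CourseID, Credits, Instructor} is {Building, CourseID, Credits, Dept, Grade, Instructor, Office, RoomNo}, the whole schema; {CourseID, Credits, Instructor} is a candidate key.
Any other superkey properly contains one of these, so there are no further candidate keys.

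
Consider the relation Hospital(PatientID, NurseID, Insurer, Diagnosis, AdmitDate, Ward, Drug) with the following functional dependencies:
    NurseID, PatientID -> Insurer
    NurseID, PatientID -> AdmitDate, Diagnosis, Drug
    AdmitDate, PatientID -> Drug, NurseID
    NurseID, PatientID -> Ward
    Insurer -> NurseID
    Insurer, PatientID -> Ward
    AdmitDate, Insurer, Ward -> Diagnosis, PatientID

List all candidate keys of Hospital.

{AdmitDate, Insurer, Ward}, {AdmitDate, PatientID}, {Insurer, PatientID}, {NurseID, PatientID}

{AdmitDate, PatientID}⁺ = {AdmitDate, Diagnosis, Drug, Insurer, NurseID, PatientID, Ward} — all of the relation — so {AdmitDate, PatientID} is a candidate key.
{Insurer, PatientID}⁺ = {AdmitDate, Diagnosis, Drug, Insurer, NurseID, PatientID, Ward} — all of the relation — so {Insurer, PatientID} is a candidate key.
{NurseID, PatientID}⁺ = {AdmitDate, Diagnosis, Drug, Insurer, NurseID, PatientID, Ward} — all of the relation — so {NurseID, PatientID} is a candidate key.
{AdmitDate, Insurer, Ward}⁺ = {AdmitDate, Diagnosis, Drug, Insurer, NurseID, PatientID, Ward} — all of the relation — so {AdmitDate, Insurer, Ward} is a candidate key.
Any other superkey properly contains one of these, so there are no further candidate keys.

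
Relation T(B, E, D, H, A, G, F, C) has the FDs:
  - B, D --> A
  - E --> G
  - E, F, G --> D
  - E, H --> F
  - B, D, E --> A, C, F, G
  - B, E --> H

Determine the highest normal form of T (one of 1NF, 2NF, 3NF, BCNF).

1NF

Candidate key: {B, E}. Prime attributes: {B, E}.
B, D --> A: {B, D}⁺ = {A, B, D}, which is not all of the attributes, so the left side is not a superkey — BCNF is violated.
B, D --> A determines the non-prime attribute {A} from a non-superkey — 3NF is violated.
The proper key subset {E} of {B, E} determines non-prime {G}, so the relation is not even in 2NF.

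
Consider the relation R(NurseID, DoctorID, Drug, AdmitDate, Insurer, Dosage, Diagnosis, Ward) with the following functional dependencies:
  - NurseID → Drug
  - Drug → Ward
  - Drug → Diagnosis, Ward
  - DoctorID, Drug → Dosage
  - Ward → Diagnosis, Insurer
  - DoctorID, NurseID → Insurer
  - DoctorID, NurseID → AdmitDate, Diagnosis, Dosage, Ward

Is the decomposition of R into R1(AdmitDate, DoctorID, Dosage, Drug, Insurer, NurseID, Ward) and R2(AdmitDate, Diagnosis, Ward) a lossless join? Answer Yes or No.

Yes

Common attributes: {AdmitDate, Ward}; their closure is {AdmitDate, Diagnosis, Insurer, Ward}.
This includes all of R2, so the common attributes are a superkey of R2 — the join is lossless.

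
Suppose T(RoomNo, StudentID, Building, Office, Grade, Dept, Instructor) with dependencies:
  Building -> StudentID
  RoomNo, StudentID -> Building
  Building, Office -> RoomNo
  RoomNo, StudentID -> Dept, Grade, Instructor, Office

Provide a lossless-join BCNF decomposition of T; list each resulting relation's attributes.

{Building, Dept, Grade, Instructor, Office, RoomNo}; {Building, StudentID}

Candidate keys of the original relation: {Building, Office}, {Building, RoomNo}, {RoomNo, StudentID}.
Within {Building, Dept, Grade, Instructor, Office, RoomNo, StudentID}: {Building}⁺ ∩ {Building, Dept, Grade, Instructor, Office, RoomNo, StudentID} = {Building, StudentID}, not the whole set, so Building -> StudentID violates BCNF; decompose into {Building, StudentID} and {Building, Dept, Grade, Instructor, Office, RoomNo}.
{Building, StudentID} is in BCNF.
{Building, Dept, Grade, Instructor, Office, RoomNo} is in BCNF.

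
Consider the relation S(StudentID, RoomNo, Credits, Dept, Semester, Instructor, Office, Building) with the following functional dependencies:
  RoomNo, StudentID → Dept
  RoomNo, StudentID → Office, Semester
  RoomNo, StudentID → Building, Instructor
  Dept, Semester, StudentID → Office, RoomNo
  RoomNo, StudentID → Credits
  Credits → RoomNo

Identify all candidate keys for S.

{Credits, StudentID}, {Dept, Semester, StudentID}, {RoomNo, StudentID}

{StudentID} never appears on the right of any FD, so every key must include it.
{Credits, StudentID}⁺ = {Building, Credits, Dept, Instructor, Office, RoomNo, Semester, StudentID} — all of the relation — so {Credits, StudentID} is a candidate key.
{RoomNo, StudentID}⁺ = {Building, Credits, Dept, Instructor, Office, RoomNo, Semester, StudentID} — all of the relation — so {RoomNo, StudentID} is a candidate key.
{Dept, Semester, StudentID}⁺ = {Building, Credits, Dept, Instructor, Office, RoomNo, Semester, StudentID} — all of the relation — so {Dept, Semester, StudentID} is a candidate key.
These are minimal and exhaustive — every other superkey contains one of them.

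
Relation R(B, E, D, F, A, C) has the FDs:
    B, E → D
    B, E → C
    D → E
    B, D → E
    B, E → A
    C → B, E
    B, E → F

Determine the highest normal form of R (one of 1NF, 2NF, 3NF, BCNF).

Candidate keys: {B, D}, {B, E}, {C}. Prime attributes: {B, C, D, E}.
D → E: {D}⁺ = {D, E}, which is not all of the attributes, so the left side is not a superkey — BCNF is violated.
Since {E} ⊆ prime attributes and every other non-superkey FD also has a prime right side, the schema is in 3NF.

3NF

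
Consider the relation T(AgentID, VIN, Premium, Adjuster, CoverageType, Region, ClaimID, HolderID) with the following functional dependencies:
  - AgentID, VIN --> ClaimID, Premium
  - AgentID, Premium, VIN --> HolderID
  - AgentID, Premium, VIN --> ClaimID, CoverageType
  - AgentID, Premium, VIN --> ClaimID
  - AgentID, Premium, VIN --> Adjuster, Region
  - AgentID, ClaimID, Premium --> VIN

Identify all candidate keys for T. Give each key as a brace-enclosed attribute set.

{AgentID, ClaimID, Premium}, {AgentID, VIN}

{AgentID} never appears on the right of any FD, so every key must include it.
{AgentID, VIN}⁺ = {Adjuster, AgentID, ClaimID, CoverageType, HolderID, Premium, Region, VIN} — all of the relation — so {AgentID, VIN} is a candidate key.
{AgentID, ClaimID, Premium}⁺ = {Adjuster, AgentID, ClaimID, CoverageType, HolderID, Premium, Region, VIN} — all of the relation — so {AgentID, ClaimID, Premium} is a candidate key.
No proper subset of any of these is a key, and no other minimal superkey exists.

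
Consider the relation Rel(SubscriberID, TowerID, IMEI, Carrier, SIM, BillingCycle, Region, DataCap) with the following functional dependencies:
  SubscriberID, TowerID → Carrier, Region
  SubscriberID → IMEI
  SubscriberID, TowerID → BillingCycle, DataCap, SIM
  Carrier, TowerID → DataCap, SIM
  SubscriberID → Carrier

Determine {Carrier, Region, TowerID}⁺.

Start with {Carrier, Region, TowerID}.
Carrier, TowerID → DataCap, SIM applies; add {DataCap, SIM} → now {Carrier, DataCap, Region, SIM, TowerID}.
No further FD applies.

{Carrier, DataCap, Region, SIM, TowerID}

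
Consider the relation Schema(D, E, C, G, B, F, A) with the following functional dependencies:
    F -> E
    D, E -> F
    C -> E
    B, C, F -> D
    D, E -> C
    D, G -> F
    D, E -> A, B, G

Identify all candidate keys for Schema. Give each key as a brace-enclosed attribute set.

{C, D} is a candidate key since {C, D}⁺ = {A, B, C, D, E, F, G} covers every attribute.
{D, E} is a candidate key since {D, E}⁺ = {A, B, C, D, E, F, G} covers every attribute.
{D, F} is a candidate key since {D, F}⁺ = {A, B, C, D, E, F, G} covers every attribute.
{D, G} is a candidate key since {D, G}⁺ = {A, B, C, D, E, F, G} covers every attribute.
{B, C, F} is a candidate key since {B, C, F}⁺ = {A, B, C, D, E, F, G} covers every attribute.
No proper subset of any of these is a key, and no other minimal superkey exists.

{B, C, F}, {C, D}, {D, E}, {D, F}, {D, G}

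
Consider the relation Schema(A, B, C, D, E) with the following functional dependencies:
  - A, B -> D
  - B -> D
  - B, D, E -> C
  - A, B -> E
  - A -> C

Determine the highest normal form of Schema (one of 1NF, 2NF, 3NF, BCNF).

Candidate key: {A, B}. Prime attributes: {A, B}.
B -> D breaks BCNF: {B}⁺ = {B, D}, so {B} is not a superkey.
Because {D} is non-prime and the left side of B -> D is not a superkey, the relation is not in 3NF.
Since {A} ⊂ {A, B} and {A}⁺ ⊇ {C} with {C} non-prime, there is a partial dependency; 2NF fails.

1NF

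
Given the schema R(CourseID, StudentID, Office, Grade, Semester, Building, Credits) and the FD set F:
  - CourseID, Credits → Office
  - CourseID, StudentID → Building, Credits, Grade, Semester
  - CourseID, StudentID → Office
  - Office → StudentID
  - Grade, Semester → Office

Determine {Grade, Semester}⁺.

{Grade, Office, Semester, StudentID}

Start with {Grade, Semester}.
Grade, Semester → Office applies; add {Office} → now {Grade, Office, Semester}.
Office → StudentID applies; add {StudentID} → now {Grade, Office, Semester, StudentID}.
No further FD applies.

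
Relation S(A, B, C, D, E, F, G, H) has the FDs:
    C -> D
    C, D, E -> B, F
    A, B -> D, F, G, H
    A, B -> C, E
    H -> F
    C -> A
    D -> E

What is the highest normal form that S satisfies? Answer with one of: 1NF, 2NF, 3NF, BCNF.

Candidate keys: {A, B}, {C}. Prime attributes: {A, B, C}.
For H -> F we have {H}⁺ = {F, H}; {H} is not a superkey, so BCNF fails.
H -> F determines the non-prime attribute {F} from a non-superkey — 3NF is violated.
No non-prime attribute depends on a proper subset of any candidate key, so 2NF holds.

2NF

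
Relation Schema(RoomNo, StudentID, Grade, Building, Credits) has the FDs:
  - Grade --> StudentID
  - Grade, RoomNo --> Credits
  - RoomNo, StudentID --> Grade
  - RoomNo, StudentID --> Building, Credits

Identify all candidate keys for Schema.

No FD produces {RoomNo}, so it must be in every candidate key.
Closure of {Grade, RoomNo} is {Building, Credits, Grade, RoomNo, StudentID}, the whole schema; {Grade, RoomNo} is a candidate key.
Closure of {RoomNo, StudentID} is {Building, Credits, Grade, RoomNo, StudentID}, the whole schema; {RoomNo, StudentID} is a candidate key.
No proper subset of any of these is a key, and no other minimal superkey exists.

{Grade, RoomNo}, {RoomNo, StudentID}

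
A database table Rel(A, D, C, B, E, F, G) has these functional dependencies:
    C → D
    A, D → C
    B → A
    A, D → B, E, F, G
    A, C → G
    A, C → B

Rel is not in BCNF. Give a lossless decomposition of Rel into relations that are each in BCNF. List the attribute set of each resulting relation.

Candidate keys of the original relation: {A, C}, {A, D}, {B, C}, {B, D}.
In {A, B, C, D, E, F, G}, {C} is not a superkey ({C}⁺ restricted to this set is {C, D}), so split on C → D into {C, D} and {A, B, C, E, F, G}.
{C, D} is in BCNF.
In {A, B, C, E, F, G}, {B} is not a superkey ({B}⁺ restricted to this set is {A, B}), so split on B → A into {A, B} and {B, C, E, F, G}.
{A, B} is in BCNF.
{B, C, E, F, G} is in BCNF.

{A, B}; {B, C, E, F, G}; {C, D}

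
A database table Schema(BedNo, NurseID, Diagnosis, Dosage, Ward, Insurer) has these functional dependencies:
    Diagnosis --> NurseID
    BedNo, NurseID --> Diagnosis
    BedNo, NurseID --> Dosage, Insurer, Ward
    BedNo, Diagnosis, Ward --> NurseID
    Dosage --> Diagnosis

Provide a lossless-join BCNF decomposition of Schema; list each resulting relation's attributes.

{BedNo, Dosage, Insurer, Ward}; {Diagnosis, Dosage}; {Diagnosis, NurseID}

Candidate keys of the original relation: {BedNo, Diagnosis}, {BedNo, Dosage}, {BedNo, NurseID}.
{BedNo, Diagnosis, Dosage, Insurer, NurseID, Ward}: {Diagnosis} determines {Diagnosis, NurseID} here but is not a superkey — split on Diagnosis --> NurseID, giving {Diagnosis, NurseID} and {BedNo, Diagnosis, Dosage, Insurer, Ward}.
{Diagnosis, NurseID} has no BCNF violation.
{BedNo, Diagnosis, Dosage, Insurer, Ward}: {Dosage} determines {Diagnosis, Dosage} here but is not a superkey — split on Dosage --> Diagnosis, giving {Diagnosis, Dosage} and {BedNo, Dosage, Insurer, Ward}.
{Diagnosis, Dosage} has no BCNF violation.
{BedNo, Dosage, Insurer, Ward} has no BCNF violation.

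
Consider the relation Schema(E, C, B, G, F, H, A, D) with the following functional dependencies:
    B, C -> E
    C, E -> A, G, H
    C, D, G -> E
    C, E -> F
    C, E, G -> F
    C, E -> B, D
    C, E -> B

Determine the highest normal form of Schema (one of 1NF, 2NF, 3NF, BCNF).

Candidate keys: {B, C}, {C, D, G}, {C, E}. Prime attributes: {B, C, D, E, G}.
Each dependency's left side is a superkey — BCNF holds.

BCNF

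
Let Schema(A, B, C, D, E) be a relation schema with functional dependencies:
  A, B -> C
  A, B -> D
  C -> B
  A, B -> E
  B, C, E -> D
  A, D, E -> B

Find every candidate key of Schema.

{A, B}, {A, C}, {A, D, E}

{A} never appears on the right of any FD, so every key must include it.
Closure of {A, B} is {A, B, C, D, E}, the whole schema; {A, B} is a candidate key.
Closure of {A, C} is {A, B, C, D, E}, the whole schema; {A, C} is a candidate key.
Closure of {A, D, E} is {A, B, C, D, E}, the whole schema; {A, D, E} is a candidate key.
These are minimal and exhaustive — every other superkey contains one of them.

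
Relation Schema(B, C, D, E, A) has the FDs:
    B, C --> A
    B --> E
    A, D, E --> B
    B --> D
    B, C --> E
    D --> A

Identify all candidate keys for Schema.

{B, C}, {C, D, E}

No FD produces {C}, so it must be in every candidate key.
{B, C} is a candidate key since {B, C}⁺ = {A, B, C, D, E} covers every attribute.
{C, D, E} is a candidate key since {C, D, E}⁺ = {A, B, C, D, E} covers every attribute.
No proper subset of any of these is a key, and no other minimal superkey exists.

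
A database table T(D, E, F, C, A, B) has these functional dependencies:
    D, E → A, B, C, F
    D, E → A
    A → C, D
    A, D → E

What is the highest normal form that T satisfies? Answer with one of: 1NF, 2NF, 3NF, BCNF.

BCNF

Candidate keys: {A}, {D, E}. Prime attributes: {A, D, E}.
The left-hand side of every FD is a superkey, so BCNF is satisfied.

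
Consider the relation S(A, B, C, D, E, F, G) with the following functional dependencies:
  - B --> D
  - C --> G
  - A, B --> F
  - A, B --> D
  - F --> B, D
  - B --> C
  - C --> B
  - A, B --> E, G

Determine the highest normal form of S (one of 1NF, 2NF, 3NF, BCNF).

Candidate keys: {A, B}, {A, C}, {A, F}. Prime attributes: {A, B, C, F}.
For B --> D we have {B}⁺ = {B, C, D, G}; {B} is not a superkey, so BCNF fails.
B --> D determines the non-prime attribute {D} from a non-superkey — 3NF is violated.
Since {B} ⊂ {A, B} and {B}⁺ ⊇ {D, G} with {D, G} non-prime, there is a partial dependency; 2NF fails.

1NF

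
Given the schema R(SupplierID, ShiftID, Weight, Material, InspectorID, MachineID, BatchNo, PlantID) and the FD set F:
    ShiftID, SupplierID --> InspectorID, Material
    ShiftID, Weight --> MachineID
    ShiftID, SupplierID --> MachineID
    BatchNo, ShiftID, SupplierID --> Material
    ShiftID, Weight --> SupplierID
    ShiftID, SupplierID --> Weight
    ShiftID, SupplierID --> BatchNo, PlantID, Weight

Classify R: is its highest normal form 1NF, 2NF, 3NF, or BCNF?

Candidate keys: {ShiftID, SupplierID}, {ShiftID, Weight}. Prime attributes: {ShiftID, SupplierID, Weight}.
Every FD has a superkey on the left, so the relation is in BCNF.

BCNF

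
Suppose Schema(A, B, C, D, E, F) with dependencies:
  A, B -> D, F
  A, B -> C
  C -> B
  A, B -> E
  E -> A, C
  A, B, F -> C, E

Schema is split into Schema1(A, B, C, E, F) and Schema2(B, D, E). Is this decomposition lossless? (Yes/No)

Yes

The shared attributes are {B, E} and {B, E}⁺ = {A, B, C, D, E, F}.
This includes all of Schema1, so the common attributes are a superkey of Schema1 — the join is lossless.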